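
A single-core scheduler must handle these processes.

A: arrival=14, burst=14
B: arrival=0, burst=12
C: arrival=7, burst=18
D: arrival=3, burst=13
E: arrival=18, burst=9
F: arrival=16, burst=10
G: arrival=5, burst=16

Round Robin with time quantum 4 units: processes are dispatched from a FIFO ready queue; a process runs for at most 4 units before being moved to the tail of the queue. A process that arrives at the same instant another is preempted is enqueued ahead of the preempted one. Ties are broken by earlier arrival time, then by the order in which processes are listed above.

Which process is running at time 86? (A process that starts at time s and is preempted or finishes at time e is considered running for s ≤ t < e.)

Schedule: | B 0-4 | D 4-8 | B 8-12 | G 12-16 | C 16-20 | D 20-24 | B 24-28 | A 28-32 | F 32-36 | G 36-40 | E 40-44 | C 44-48 | D 48-52 | A 52-56 | F 56-60 | G 60-64 | E 64-68 | C 68-72 | D 72-73 | A 73-77 | F 77-79 | G 79-83 | E 83-84 | C 84-88 | A 88-90 | C 90-92 |
Completion: A=90  B=28  C=92  D=73  E=84  F=79  G=83
Turnaround (C−A): A=76  B=28  C=85  D=70  E=66  F=63  G=78

C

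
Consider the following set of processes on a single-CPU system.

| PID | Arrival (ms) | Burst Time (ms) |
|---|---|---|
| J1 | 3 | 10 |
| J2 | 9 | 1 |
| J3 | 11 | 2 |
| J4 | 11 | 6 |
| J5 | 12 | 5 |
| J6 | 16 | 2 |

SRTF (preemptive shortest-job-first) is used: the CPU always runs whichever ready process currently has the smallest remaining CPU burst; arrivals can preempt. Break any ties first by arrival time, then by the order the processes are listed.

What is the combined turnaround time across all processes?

47

Schedule: | idle 0-3 | J1 3-9 | J2 9-10 | J1 10-11 | J3 11-13 | J1 13-16 | J6 16-18 | J5 18-23 | J4 23-29 |
Completion: J1=16  J2=10  J3=13  J4=29  J5=23  J6=18
Turnaround (C−A): J1=13  J2=1  J3=2  J4=18  J5=11  J6=2
Turnaround = completion − arrival: J1=13, J2=1, J3=2, J4=18, J5=11, J6=2
Total turnaround = 13 + 1 + 2 + 18 + 11 + 2 = 47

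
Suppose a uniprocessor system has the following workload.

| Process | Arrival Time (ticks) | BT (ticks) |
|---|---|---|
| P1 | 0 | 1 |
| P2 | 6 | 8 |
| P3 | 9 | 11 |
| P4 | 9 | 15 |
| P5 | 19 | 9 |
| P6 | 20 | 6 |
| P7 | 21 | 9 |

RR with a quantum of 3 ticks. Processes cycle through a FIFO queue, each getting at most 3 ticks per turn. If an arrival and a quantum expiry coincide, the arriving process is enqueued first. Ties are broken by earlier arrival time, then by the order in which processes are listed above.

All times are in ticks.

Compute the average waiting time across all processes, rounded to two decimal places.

Schedule: | P1 0-1 | idle 1-6 | P2 6-9 | P3 9-12 | P4 12-15 | P2 15-18 | P3 18-21 | P4 21-24 | P2 24-26 | P5 26-29 | P6 29-32 | P7 32-35 | P3 35-38 | P4 38-41 | P5 41-44 | P6 44-47 | P7 47-50 | P3 50-52 | P4 52-55 | P5 55-58 | P7 58-61 | P4 61-64 |
Completion: P1=1  P2=26  P3=52  P4=64  P5=58  P6=47  P7=61
Turnaround (C−A): P1=1  P2=20  P3=43  P4=55  P5=39  P6=27  P7=40
Waiting times: P1=0, P2=12, P3=32, P4=40, P5=30, P6=21, P7=31
Average waiting = (0+12+32+40+30+21+31) / 7 = 166/7 = 23.71

23.71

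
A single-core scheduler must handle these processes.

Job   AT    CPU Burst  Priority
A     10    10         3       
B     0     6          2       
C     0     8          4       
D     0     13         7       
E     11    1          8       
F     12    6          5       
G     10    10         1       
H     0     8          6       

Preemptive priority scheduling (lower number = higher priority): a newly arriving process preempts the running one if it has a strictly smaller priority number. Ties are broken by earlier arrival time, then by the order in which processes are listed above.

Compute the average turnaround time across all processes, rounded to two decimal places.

32.25

Timeline: | B 0-6 | C 6-10 | G 10-20 | A 20-30 | C 30-34 | F 34-40 | H 40-48 | D 48-61 | E 61-62 |
Completion: A=30  B=6  C=34  D=61  E=62  F=40  G=20  H=48
Turnaround (C−A): A=20  B=6  C=34  D=61  E=51  F=28  G=10  H=48
Turnaround times: A=20, B=6, C=34, D=61, E=51, F=28, G=10, H=48
Average turnaround = (20+6+34+61+51+28+10+48) / 8 = 258/8 = 32.25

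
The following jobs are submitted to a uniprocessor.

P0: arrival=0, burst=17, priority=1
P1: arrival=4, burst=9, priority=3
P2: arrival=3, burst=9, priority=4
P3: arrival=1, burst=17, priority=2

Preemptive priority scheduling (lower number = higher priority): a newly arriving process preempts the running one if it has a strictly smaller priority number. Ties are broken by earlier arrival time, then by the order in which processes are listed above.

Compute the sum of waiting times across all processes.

86

Schedule: | P0 0-17 | P3 17-34 | P1 34-43 | P2 43-52 |
Completion: P0=17  P1=43  P2=52  P3=34
Turnaround (C−A): P0=17  P1=39  P2=49  P3=33
Waiting = turnaround − burst: P0=0, P1=30, P2=40, P3=16
Total waiting = 0 + 30 + 40 + 16 = 86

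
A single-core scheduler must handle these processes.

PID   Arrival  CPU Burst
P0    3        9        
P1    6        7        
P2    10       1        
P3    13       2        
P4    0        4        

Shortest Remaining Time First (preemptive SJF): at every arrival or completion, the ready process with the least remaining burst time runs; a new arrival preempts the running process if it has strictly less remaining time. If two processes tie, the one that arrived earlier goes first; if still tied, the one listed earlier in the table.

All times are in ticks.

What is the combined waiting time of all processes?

Schedule: | P4 0-4 | P0 4-10 | P2 10-11 | P0 11-14 | P3 14-16 | P1 16-23 |
Completion: P0=14  P1=23  P2=11  P3=16  P4=4
Turnaround (C−A): P0=11  P1=17  P2=1  P3=3  P4=4
Waiting = turnaround − burst: P0=2, P1=10, P2=0, P3=1, P4=0
Total waiting = 2 + 10 + 0 + 1 + 0 = 13

13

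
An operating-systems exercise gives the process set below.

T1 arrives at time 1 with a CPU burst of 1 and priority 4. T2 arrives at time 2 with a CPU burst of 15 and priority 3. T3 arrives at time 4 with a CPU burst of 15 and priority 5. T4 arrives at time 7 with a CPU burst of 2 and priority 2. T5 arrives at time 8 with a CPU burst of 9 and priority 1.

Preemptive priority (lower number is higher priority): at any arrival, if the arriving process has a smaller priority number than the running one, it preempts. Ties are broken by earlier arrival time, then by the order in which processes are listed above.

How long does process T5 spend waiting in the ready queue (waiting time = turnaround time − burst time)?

0

Timeline: | idle 0-1 | T1 1-2 | T2 2-7 | T4 7-8 | T5 8-17 | T4 17-18 | T2 18-28 | T3 28-43 |
Completion: T1=2  T2=28  T3=43  T4=18  T5=17
Turnaround (C−A): T1=1  T2=26  T3=39  T4=11  T5=9
Waiting(T5) = turnaround − burst = 9 − 9 = 0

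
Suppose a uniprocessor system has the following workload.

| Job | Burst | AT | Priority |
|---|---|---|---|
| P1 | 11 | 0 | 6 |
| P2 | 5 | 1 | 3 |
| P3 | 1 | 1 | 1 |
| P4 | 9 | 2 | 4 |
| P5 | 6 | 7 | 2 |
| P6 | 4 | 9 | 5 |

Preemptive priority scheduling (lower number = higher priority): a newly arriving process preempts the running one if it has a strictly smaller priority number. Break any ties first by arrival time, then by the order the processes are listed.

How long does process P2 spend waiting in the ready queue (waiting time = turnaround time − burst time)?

1

Gantt: | P1 0-1 | P3 1-2 | P2 2-7 | P5 7-13 | P4 13-22 | P6 22-26 | P1 26-36 |
Completion: P1=36  P2=7  P3=2  P4=22  P5=13  P6=26
Turnaround (C−A): P1=36  P2=6  P3=1  P4=20  P5=6  P6=17
Waiting(P2) = turnaround − burst = 6 − 5 = 1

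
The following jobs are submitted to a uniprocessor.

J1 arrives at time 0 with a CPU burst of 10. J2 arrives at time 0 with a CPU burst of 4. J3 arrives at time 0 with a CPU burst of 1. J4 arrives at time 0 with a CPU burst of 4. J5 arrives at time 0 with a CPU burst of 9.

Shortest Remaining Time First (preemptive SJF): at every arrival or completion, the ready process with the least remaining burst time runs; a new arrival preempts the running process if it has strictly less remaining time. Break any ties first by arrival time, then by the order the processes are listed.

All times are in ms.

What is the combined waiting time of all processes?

33

Schedule: | J3 0-1 | J2 1-5 | J4 5-9 | J5 9-18 | J1 18-28 |
Completion: J1=28  J2=5  J3=1  J4=9  J5=18
Turnaround (C−A): J1=28  J2=5  J3=1  J4=9  J5=18
Waiting = turnaround − burst: J1=18, J2=1, J3=0, J4=5, J5=9
Total waiting = 18 + 1 + 0 + 5 + 9 = 33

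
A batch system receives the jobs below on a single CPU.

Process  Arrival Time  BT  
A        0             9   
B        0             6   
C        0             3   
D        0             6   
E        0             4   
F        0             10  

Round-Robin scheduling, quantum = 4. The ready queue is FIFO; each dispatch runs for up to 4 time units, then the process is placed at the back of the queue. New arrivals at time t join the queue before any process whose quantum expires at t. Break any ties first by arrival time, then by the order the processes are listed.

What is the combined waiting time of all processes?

126

Gantt: | A 0-4 | B 4-8 | C 8-11 | D 11-15 | E 15-19 | F 19-23 | A 23-27 | B 27-29 | D 29-31 | F 31-35 | A 35-36 | F 36-38 |
Completion: A=36  B=29  C=11  D=31  E=19  F=38
Turnaround (C−A): A=36  B=29  C=11  D=31  E=19  F=38
Waiting = turnaround − burst: A=27, B=23, C=8, D=25, E=15, F=28
Total waiting = 27 + 23 + 8 + 25 + 15 + 28 = 126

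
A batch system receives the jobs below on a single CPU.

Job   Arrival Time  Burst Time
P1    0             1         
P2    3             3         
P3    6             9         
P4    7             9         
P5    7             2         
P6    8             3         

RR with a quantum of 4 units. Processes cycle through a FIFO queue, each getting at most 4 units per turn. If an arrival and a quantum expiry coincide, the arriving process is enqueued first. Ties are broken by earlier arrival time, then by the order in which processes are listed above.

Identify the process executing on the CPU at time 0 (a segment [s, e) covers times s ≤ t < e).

P1

Gantt: | P1 0-1 | idle 1-3 | P2 3-6 | P3 6-10 | P4 10-14 | P5 14-16 | P6 16-19 | P3 19-23 | P4 23-27 | P3 27-28 | P4 28-29 |
Completion: P1=1  P2=6  P3=28  P4=29  P5=16  P6=19
Turnaround (C−A): P1=1  P2=3  P3=22  P4=22  P5=9  P6=11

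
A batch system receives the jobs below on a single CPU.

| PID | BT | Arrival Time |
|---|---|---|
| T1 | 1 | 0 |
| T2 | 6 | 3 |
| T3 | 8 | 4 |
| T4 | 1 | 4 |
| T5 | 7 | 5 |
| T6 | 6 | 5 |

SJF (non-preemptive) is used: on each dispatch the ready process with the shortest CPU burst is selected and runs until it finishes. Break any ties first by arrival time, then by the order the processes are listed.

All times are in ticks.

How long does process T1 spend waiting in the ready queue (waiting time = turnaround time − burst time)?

0

Timeline: | T1 0-1 | idle 1-3 | T2 3-9 | T4 9-10 | T6 10-16 | T5 16-23 | T3 23-31 |
Completion: T1=1  T2=9  T3=31  T4=10  T5=23  T6=16
Waiting(T1) = turnaround − burst = 1 − 1 = 0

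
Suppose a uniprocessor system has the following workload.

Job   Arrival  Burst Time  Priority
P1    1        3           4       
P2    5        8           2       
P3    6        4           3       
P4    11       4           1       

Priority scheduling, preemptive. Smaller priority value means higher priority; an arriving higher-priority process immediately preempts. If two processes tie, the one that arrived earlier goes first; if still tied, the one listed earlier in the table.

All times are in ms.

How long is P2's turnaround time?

Schedule: | idle 0-1 | P1 1-4 | idle 4-5 | P2 5-11 | P4 11-15 | P2 15-17 | P3 17-21 |
Completion: P1=4  P2=17  P3=21  P4=15
Turnaround(P2) = completion − arrival = 17 − 5 = 12

12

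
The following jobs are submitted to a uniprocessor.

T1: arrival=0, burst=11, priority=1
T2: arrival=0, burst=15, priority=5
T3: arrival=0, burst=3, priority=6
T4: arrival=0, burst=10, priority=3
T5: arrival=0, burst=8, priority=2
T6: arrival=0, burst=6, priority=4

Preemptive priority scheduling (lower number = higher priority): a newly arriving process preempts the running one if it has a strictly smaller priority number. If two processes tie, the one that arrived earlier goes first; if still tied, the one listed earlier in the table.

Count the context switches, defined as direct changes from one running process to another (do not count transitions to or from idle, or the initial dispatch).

5

Gantt: | T1 0-11 | T5 11-19 | T4 19-29 | T6 29-35 | T2 35-50 | T3 50-53 |
Completion: T1=11  T2=50  T3=53  T4=29  T5=19  T6=35
Turnaround (C−A): T1=11  T2=50  T3=53  T4=29  T5=19  T6=35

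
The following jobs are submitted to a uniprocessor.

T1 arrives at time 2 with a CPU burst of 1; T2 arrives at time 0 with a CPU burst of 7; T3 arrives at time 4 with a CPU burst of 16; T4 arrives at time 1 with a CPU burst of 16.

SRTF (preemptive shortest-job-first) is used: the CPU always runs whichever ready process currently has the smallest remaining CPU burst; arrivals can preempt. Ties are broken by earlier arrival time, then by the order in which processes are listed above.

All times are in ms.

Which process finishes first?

Schedule: | T2 0-2 | T1 2-3 | T2 3-8 | T4 8-24 | T3 24-40 |
Completion: T1=3  T2=8  T3=40  T4=24
Turnaround (C−A): T1=1  T2=8  T3=36  T4=23
Finish order: T1 → T2 → T4 → T3

T1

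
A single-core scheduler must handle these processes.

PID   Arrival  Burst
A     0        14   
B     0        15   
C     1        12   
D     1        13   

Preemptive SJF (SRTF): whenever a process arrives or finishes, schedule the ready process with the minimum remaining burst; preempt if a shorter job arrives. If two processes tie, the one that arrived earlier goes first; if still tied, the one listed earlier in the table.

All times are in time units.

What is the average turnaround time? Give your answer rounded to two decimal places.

Gantt: | A 0-1 | C 1-13 | A 13-26 | D 26-39 | B 39-54 |
Completion: A=26  B=54  C=13  D=39
Turnaround times: A=26, B=54, C=12, D=38
Average turnaround = (26+54+12+38) / 4 = 130/4 = 32.50

32.50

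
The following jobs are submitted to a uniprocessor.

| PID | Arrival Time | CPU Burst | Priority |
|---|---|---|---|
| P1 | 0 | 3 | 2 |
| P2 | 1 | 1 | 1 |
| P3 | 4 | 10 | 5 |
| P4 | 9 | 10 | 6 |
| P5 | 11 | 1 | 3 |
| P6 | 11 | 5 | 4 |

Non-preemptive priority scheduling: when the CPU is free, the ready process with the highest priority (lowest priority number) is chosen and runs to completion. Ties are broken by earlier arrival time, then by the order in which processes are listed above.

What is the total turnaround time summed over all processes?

50

Schedule: | P1 0-3 | P2 3-4 | P3 4-14 | P5 14-15 | P6 15-20 | P4 20-30 |
Completion: P1=3  P2=4  P3=14  P4=30  P5=15  P6=20
Turnaround (C−A): P1=3  P2=3  P3=10  P4=21  P5=4  P6=9
Turnaround = completion − arrival: P1=3, P2=3, P3=10, P4=21, P5=4, P6=9
Total turnaround = 3 + 3 + 10 + 21 + 4 + 9 = 50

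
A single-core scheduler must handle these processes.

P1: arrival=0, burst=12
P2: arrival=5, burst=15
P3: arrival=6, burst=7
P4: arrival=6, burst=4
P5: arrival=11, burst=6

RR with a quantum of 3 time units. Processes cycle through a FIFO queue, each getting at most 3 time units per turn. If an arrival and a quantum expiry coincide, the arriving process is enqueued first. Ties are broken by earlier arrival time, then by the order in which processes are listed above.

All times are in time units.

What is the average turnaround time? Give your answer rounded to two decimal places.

Timeline: | P1 0-6 | P2 6-9 | P3 9-12 | P4 12-15 | P1 15-18 | P2 18-21 | P5 21-24 | P3 24-27 | P4 27-28 | P1 28-31 | P2 31-34 | P5 34-37 | P3 37-38 | P2 38-44 |
Completion: P1=31  P2=44  P3=38  P4=28  P5=37
Turnaround (C−A): P1=31  P2=39  P3=32  P4=22  P5=26
Turnaround times: P1=31, P2=39, P3=32, P4=22, P5=26
Average turnaround = (31+39+32+22+26) / 5 = 150/5 = 30.00

30.00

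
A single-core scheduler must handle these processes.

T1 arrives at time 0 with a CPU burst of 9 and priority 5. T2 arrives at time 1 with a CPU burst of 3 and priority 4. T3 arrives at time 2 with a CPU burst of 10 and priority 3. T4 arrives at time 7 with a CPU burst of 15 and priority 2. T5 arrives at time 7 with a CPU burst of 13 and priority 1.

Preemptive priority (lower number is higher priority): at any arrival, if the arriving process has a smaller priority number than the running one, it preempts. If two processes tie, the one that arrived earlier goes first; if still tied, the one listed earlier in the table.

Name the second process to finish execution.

Gantt: | T1 0-1 | T2 1-2 | T3 2-7 | T5 7-20 | T4 20-35 | T3 35-40 | T2 40-42 | T1 42-50 |
Completion: T1=50  T2=42  T3=40  T4=35  T5=20
Turnaround (C−A): T1=50  T2=41  T3=38  T4=28  T5=13
Finish order: T5 → T4 → T3 → T2 → T1

T4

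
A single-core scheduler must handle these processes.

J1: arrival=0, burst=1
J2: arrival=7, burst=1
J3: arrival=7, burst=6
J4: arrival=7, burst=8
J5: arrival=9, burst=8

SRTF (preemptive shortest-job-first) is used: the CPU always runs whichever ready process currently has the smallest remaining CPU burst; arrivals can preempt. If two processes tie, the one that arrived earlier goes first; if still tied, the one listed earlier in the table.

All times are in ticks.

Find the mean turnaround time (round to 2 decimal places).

Timeline: | J1 0-1 | idle 1-7 | J2 7-8 | J3 8-14 | J4 14-22 | J5 22-30 |
Completion: J1=1  J2=8  J3=14  J4=22  J5=30
Turnaround (C−A): J1=1  J2=1  J3=7  J4=15  J5=21
Turnaround times: J1=1, J2=1, J3=7, J4=15, J5=21
Average turnaround = (1+1+7+15+21) / 5 = 45/5 = 9.00

9.00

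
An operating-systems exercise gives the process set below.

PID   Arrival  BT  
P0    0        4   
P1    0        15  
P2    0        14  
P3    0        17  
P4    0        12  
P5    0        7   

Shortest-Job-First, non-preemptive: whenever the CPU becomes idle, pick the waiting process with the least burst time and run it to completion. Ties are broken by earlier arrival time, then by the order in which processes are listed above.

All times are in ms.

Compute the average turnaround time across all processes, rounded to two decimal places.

32.67

Timeline: | P0 0-4 | P5 4-11 | P4 11-23 | P2 23-37 | P1 37-52 | P3 52-69 |
Completion: P0=4  P1=52  P2=37  P3=69  P4=23  P5=11
Turnaround (C−A): P0=4  P1=52  P2=37  P3=69  P4=23  P5=11
Turnaround times: P0=4, P1=52, P2=37, P3=69, P4=23, P5=11
Average turnaround = (4+52+37+69+23+11) / 6 = 196/6 = 32.67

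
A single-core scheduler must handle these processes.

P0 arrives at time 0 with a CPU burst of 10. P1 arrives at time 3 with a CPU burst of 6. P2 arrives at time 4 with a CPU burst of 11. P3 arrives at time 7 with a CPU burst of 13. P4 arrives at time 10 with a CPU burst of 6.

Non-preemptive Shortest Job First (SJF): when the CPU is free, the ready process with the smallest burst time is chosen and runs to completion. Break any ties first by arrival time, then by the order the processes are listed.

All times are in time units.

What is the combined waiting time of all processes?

Schedule: | P0 0-10 | P1 10-16 | P4 16-22 | P2 22-33 | P3 33-46 |
Completion: P0=10  P1=16  P2=33  P3=46  P4=22
Turnaround (C−A): P0=10  P1=13  P2=29  P3=39  P4=12
Waiting = turnaround − burst: P0=0, P1=7, P2=18, P3=26, P4=6
Total waiting = 0 + 7 + 18 + 26 + 6 = 57

57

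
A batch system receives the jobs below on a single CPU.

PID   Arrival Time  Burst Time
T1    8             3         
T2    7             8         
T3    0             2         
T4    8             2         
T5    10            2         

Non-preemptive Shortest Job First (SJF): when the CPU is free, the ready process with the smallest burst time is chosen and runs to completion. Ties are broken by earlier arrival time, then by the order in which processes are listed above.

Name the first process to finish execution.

T3

Gantt: | T3 0-2 | idle 2-7 | T2 7-15 | T4 15-17 | T5 17-19 | T1 19-22 |
Completion: T1=22  T2=15  T3=2  T4=17  T5=19
Turnaround (C−A): T1=14  T2=8  T3=2  T4=9  T5=9
Finish order: T3 → T2 → T4 → T5 → T1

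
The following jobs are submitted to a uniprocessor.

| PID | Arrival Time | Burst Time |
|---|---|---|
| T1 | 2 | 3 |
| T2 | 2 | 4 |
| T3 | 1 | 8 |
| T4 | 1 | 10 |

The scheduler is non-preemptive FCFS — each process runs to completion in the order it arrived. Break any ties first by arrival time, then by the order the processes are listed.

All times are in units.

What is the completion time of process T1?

22

Gantt: | idle 0-1 | T3 1-9 | T4 9-19 | T1 19-22 | T2 22-26 |
Completion: T1=22  T2=26  T3=9  T4=19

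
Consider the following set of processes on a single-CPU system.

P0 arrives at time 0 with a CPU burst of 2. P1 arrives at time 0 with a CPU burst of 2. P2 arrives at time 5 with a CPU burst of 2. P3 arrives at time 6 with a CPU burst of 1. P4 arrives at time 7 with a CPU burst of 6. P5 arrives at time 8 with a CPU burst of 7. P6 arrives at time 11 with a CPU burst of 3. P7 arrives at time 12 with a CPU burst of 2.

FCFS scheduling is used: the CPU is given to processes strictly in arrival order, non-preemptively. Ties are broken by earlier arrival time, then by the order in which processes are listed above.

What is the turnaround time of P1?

Schedule: | P0 0-2 | P1 2-4 | idle 4-5 | P2 5-7 | P3 7-8 | P4 8-14 | P5 14-21 | P6 21-24 | P7 24-26 |
Completion: P0=2  P1=4  P2=7  P3=8  P4=14  P5=21  P6=24  P7=26
Turnaround (C−A): P0=2  P1=4  P2=2  P3=2  P4=7  P5=13  P6=13  P7=14
Turnaround(P1) = completion − arrival = 4 − 0 = 4

4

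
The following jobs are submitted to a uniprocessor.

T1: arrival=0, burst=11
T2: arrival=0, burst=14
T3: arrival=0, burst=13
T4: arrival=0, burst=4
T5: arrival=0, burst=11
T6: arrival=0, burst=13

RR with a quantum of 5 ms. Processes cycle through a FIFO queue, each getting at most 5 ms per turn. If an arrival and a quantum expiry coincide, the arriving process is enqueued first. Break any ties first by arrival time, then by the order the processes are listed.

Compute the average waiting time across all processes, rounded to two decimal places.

Schedule: | T1 0-5 | T2 5-10 | T3 10-15 | T4 15-19 | T5 19-24 | T6 24-29 | T1 29-34 | T2 34-39 | T3 39-44 | T5 44-49 | T6 49-54 | T1 54-55 | T2 55-59 | T3 59-62 | T5 62-63 | T6 63-66 |
Completion: T1=55  T2=59  T3=62  T4=19  T5=63  T6=66
Waiting times: T1=44, T2=45, T3=49, T4=15, T5=52, T6=53
Average waiting = (44+45+49+15+52+53) / 6 = 258/6 = 43.00

43.00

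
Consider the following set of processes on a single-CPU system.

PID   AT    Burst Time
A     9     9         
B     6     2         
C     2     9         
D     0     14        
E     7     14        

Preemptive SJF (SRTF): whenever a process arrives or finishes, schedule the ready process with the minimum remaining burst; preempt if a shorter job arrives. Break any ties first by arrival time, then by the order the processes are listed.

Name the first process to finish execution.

B

Gantt: | D 0-2 | C 2-6 | B 6-8 | C 8-13 | A 13-22 | D 22-34 | E 34-48 |
Completion: A=22  B=8  C=13  D=34  E=48
Finish order: B → C → A → D → E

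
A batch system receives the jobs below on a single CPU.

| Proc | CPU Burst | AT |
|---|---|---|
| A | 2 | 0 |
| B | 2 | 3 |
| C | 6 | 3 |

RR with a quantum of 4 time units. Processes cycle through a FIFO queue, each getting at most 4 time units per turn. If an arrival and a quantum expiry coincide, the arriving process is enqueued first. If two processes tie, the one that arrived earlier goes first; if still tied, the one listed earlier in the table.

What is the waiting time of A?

0

Gantt: | A 0-2 | idle 2-3 | B 3-5 | C 5-11 |
Completion: A=2  B=5  C=11
Turnaround (C−A): A=2  B=2  C=8
Waiting(A) = turnaround − burst = 2 − 2 = 0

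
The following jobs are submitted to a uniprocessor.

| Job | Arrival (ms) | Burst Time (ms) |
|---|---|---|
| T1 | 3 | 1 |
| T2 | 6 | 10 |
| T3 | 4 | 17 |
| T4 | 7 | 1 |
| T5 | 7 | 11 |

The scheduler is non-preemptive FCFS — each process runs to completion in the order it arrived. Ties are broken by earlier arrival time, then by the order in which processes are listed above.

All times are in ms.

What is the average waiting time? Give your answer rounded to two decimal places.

Gantt: | idle 0-3 | T1 3-4 | T3 4-21 | T2 21-31 | T4 31-32 | T5 32-43 |
Completion: T1=4  T2=31  T3=21  T4=32  T5=43
Waiting times: T1=0, T2=15, T3=0, T4=24, T5=25
Average waiting = (0+15+0+24+25) / 5 = 64/5 = 12.80

12.80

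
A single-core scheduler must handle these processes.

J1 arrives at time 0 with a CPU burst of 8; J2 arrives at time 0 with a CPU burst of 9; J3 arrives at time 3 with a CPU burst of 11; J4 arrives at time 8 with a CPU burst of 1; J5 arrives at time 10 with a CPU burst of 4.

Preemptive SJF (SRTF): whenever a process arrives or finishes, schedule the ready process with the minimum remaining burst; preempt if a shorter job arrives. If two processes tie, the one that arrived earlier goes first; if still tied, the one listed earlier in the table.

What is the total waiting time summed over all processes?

Timeline: | J1 0-8 | J4 8-9 | J2 9-10 | J5 10-14 | J2 14-22 | J3 22-33 |
Completion: J1=8  J2=22  J3=33  J4=9  J5=14
Turnaround (C−A): J1=8  J2=22  J3=30  J4=1  J5=4
Waiting = turnaround − burst: J1=0, J2=13, J3=19, J4=0, J5=0
Total waiting = 0 + 13 + 19 + 0 + 0 = 32

32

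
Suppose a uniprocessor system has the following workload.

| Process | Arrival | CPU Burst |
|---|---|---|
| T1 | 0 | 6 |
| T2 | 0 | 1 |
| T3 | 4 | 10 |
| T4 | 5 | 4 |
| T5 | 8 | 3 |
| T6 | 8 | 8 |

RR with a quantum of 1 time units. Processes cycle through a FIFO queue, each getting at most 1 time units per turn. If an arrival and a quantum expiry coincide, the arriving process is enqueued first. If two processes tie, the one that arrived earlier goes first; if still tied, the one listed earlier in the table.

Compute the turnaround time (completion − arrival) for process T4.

Timeline: | T1 0-1 | T2 1-2 | T1 2-4 | T3 4-5 | T1 5-6 | T4 6-7 | T3 7-8 | T1 8-9 | T4 9-10 | T5 10-11 | T6 11-12 | T3 12-13 | T1 13-14 | T4 14-15 | T5 15-16 | T6 16-17 | T3 17-18 | T4 18-19 | T5 19-20 | T6 20-21 | T3 21-22 | T6 22-23 | T3 23-24 | T6 24-25 | T3 25-26 | T6 26-27 | T3 27-28 | T6 28-29 | T3 29-30 | T6 30-31 | T3 31-32 |
Completion: T1=14  T2=2  T3=32  T4=19  T5=20  T6=31
Turnaround (C−A): T1=14  T2=2  T3=28  T4=14  T5=12  T6=23
Turnaround(T4) = completion − arrival = 19 − 5 = 14

14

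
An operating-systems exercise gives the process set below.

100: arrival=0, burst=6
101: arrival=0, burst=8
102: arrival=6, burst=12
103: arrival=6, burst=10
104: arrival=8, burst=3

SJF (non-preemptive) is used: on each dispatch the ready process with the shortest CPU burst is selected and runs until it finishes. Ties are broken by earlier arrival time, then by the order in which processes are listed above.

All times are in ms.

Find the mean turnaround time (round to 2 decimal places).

Timeline: | 100 0-6 | 101 6-14 | 104 14-17 | 103 17-27 | 102 27-39 |
Completion: 100=6  101=14  102=39  103=27  104=17
Turnaround times: 100=6, 101=14, 102=33, 103=21, 104=9
Average turnaround = (6+14+33+21+9) / 5 = 83/5 = 16.60

16.60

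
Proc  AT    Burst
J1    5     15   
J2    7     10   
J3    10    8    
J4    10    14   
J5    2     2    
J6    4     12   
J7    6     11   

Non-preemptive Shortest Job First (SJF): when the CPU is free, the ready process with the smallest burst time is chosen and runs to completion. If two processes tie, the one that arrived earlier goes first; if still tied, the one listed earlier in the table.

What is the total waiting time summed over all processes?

Schedule: | idle 0-2 | J5 2-4 | J6 4-16 | J3 16-24 | J2 24-34 | J7 34-45 | J4 45-59 | J1 59-74 |
Completion: J1=74  J2=34  J3=24  J4=59  J5=4  J6=16  J7=45
Turnaround (C−A): J1=69  J2=27  J3=14  J4=49  J5=2  J6=12  J7=39
Waiting = turnaround − burst: J1=54, J2=17, J3=6, J4=35, J5=0, J6=0, J7=28
Total waiting = 54 + 17 + 6 + 35 + 0 + 0 + 28 = 140

140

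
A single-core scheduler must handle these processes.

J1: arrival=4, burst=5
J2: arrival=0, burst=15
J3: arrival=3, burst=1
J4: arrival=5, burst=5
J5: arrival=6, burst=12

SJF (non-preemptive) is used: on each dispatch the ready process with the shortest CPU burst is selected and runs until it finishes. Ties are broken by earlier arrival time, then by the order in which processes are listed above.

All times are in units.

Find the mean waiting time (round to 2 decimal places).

Gantt: | J2 0-15 | J3 15-16 | J1 16-21 | J4 21-26 | J5 26-38 |
Completion: J1=21  J2=15  J3=16  J4=26  J5=38
Turnaround (C−A): J1=17  J2=15  J3=13  J4=21  J5=32
Waiting times: J1=12, J2=0, J3=12, J4=16, J5=20
Average waiting = (12+0+12+16+20) / 5 = 60/5 = 12.00

12.00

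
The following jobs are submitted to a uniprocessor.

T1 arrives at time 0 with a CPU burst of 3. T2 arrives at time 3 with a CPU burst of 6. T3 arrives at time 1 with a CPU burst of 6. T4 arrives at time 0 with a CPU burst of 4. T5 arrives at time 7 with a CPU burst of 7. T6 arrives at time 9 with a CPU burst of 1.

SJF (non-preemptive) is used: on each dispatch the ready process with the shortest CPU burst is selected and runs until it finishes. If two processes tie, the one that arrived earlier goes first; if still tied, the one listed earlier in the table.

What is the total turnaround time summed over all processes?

Timeline: | T1 0-3 | T4 3-7 | T3 7-13 | T6 13-14 | T2 14-20 | T5 20-27 |
Completion: T1=3  T2=20  T3=13  T4=7  T5=27  T6=14
Turnaround = completion − arrival: T1=3, T2=17, T3=12, T4=7, T5=20, T6=5
Total turnaround = 3 + 17 + 12 + 7 + 20 + 5 = 64

64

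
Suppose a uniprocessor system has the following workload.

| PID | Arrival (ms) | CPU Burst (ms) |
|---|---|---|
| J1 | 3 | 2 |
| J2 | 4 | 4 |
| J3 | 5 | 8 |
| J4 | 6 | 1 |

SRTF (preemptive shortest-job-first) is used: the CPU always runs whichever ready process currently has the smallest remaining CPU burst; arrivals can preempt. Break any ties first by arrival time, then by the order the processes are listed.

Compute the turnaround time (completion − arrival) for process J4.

1

Gantt: | idle 0-3 | J1 3-5 | J2 5-6 | J4 6-7 | J2 7-10 | J3 10-18 |
Completion: J1=5  J2=10  J3=18  J4=7
Turnaround (C−A): J1=2  J2=6  J3=13  J4=1
Turnaround(J4) = completion − arrival = 7 − 6 = 1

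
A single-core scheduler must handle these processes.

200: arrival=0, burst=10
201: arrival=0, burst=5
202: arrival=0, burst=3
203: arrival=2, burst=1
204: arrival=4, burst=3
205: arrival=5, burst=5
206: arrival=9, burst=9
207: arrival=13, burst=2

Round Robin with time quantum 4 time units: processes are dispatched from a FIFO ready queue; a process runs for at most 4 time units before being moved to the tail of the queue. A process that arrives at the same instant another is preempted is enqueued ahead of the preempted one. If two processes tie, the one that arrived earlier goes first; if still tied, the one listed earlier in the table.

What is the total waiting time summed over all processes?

124

Schedule: | 200 0-4 | 201 4-8 | 202 8-11 | 203 11-12 | 204 12-15 | 200 15-19 | 205 19-23 | 201 23-24 | 206 24-28 | 207 28-30 | 200 30-32 | 205 32-33 | 206 33-38 |
Completion: 200=32  201=24  202=11  203=12  204=15  205=33  206=38  207=30
Turnaround (C−A): 200=32  201=24  202=11  203=10  204=11  205=28  206=29  207=17
Waiting = turnaround − burst: 200=22, 201=19, 202=8, 203=9, 204=8, 205=23, 206=20, 207=15
Total waiting = 22 + 19 + 8 + 9 + 8 + 23 + 20 + 15 = 124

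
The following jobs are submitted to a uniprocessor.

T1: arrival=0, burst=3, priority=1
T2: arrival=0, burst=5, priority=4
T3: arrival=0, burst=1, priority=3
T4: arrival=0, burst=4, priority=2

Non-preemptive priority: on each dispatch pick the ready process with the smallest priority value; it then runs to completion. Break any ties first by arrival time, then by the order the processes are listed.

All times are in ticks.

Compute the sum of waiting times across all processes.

Timeline: | T1 0-3 | T4 3-7 | T3 7-8 | T2 8-13 |
Completion: T1=3  T2=13  T3=8  T4=7
Turnaround (C−A): T1=3  T2=13  T3=8  T4=7
Waiting = turnaround − burst: T1=0, T2=8, T3=7, T4=3
Total waiting = 0 + 8 + 7 + 3 = 18

18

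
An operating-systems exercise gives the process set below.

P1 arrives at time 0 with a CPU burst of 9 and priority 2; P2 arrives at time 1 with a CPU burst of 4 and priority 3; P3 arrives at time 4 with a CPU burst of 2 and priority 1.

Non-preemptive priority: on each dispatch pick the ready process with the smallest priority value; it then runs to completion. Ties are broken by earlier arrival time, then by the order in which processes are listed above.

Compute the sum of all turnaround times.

30

Timeline: | P1 0-9 | P3 9-11 | P2 11-15 |
Completion: P1=9  P2=15  P3=11
Turnaround = completion − arrival: P1=9, P2=14, P3=7
Total turnaround = 9 + 14 + 7 = 30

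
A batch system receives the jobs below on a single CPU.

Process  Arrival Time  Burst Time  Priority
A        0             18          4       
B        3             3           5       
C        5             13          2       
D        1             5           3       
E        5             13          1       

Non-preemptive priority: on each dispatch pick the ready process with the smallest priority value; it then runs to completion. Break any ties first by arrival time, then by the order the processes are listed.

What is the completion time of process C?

44

Timeline: | A 0-18 | E 18-31 | C 31-44 | D 44-49 | B 49-52 |
Completion: A=18  B=52  C=44  D=49  E=31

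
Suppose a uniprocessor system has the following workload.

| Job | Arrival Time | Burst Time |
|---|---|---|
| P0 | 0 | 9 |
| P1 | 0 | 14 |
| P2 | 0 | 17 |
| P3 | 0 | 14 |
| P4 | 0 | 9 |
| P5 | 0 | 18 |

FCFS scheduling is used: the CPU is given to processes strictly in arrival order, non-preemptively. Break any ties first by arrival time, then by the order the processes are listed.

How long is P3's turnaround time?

Timeline: | P0 0-9 | P1 9-23 | P2 23-40 | P3 40-54 | P4 54-63 | P5 63-81 |
Completion: P0=9  P1=23  P2=40  P3=54  P4=63  P5=81
Turnaround (C−A): P0=9  P1=23  P2=40  P3=54  P4=63  P5=81
Turnaround(P3) = completion − arrival = 54 − 0 = 54

54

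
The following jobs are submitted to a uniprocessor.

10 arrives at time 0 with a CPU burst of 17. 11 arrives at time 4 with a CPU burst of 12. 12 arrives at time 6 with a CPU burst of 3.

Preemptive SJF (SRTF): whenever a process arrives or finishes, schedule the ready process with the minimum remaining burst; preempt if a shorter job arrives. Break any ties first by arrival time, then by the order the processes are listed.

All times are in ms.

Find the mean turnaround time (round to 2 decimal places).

Timeline: | 10 0-4 | 11 4-6 | 12 6-9 | 11 9-19 | 10 19-32 |
Completion: 10=32  11=19  12=9
Turnaround (C−A): 10=32  11=15  12=3
Turnaround times: 10=32, 11=15, 12=3
Average turnaround = (32+15+3) / 3 = 50/3 = 16.67

16.67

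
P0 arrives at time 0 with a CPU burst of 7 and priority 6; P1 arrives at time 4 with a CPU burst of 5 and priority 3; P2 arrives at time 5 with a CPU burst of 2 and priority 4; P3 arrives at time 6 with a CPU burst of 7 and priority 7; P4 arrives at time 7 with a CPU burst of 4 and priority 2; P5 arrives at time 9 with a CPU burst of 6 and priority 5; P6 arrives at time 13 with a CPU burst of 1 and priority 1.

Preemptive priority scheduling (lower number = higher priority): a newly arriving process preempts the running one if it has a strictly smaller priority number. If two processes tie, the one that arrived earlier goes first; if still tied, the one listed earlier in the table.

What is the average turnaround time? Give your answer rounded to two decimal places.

12.71

Timeline: | P0 0-4 | P1 4-7 | P4 7-11 | P1 11-13 | P6 13-14 | P2 14-16 | P5 16-22 | P0 22-25 | P3 25-32 |
Completion: P0=25  P1=13  P2=16  P3=32  P4=11  P5=22  P6=14
Turnaround (C−A): P0=25  P1=9  P2=11  P3=26  P4=4  P5=13  P6=1
Turnaround times: P0=25, P1=9, P2=11, P3=26, P4=4, P5=13, P6=1
Average turnaround = (25+9+11+26+4+13+1) / 7 = 89/7 = 12.71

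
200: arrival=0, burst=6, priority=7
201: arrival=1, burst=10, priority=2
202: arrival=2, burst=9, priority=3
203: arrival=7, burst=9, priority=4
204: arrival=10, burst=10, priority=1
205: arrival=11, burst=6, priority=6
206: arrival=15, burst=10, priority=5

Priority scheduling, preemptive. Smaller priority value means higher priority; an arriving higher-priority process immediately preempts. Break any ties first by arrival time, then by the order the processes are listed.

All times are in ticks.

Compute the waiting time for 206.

Timeline: | 200 0-1 | 201 1-10 | 204 10-20 | 201 20-21 | 202 21-30 | 203 30-39 | 206 39-49 | 205 49-55 | 200 55-60 |
Completion: 200=60  201=21  202=30  203=39  204=20  205=55  206=49
Turnaround (C−A): 200=60  201=20  202=28  203=32  204=10  205=44  206=34
Waiting(206) = turnaround − burst = 34 − 10 = 24

24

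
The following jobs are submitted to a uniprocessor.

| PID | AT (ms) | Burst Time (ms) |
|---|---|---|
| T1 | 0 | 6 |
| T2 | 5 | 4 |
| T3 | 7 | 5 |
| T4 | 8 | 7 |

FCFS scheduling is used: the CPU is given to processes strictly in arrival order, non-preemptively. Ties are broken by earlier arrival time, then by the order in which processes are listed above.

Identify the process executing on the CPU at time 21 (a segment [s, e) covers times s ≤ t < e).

T4

Timeline: | T1 0-6 | T2 6-10 | T3 10-15 | T4 15-22 |
Completion: T1=6  T2=10  T3=15  T4=22
Turnaround (C−A): T1=6  T2=5  T3=8  T4=14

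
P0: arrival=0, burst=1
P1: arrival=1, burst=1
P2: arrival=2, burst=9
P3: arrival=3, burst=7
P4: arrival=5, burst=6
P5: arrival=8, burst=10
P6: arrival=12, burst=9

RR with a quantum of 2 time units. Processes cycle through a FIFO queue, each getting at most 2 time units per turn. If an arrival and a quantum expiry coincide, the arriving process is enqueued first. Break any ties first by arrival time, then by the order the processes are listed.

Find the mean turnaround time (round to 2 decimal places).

21.43

Schedule: | P0 0-1 | P1 1-2 | P2 2-4 | P3 4-6 | P2 6-8 | P4 8-10 | P3 10-12 | P5 12-14 | P2 14-16 | P4 16-18 | P6 18-20 | P3 20-22 | P5 22-24 | P2 24-26 | P4 26-28 | P6 28-30 | P3 30-31 | P5 31-33 | P2 33-34 | P6 34-36 | P5 36-38 | P6 38-40 | P5 40-42 | P6 42-43 |
Completion: P0=1  P1=2  P2=34  P3=31  P4=28  P5=42  P6=43
Turnaround (C−A): P0=1  P1=1  P2=32  P3=28  P4=23  P5=34  P6=31
Turnaround times: P0=1, P1=1, P2=32, P3=28, P4=23, P5=34, P6=31
Average turnaround = (1+1+32+28+23+34+31) / 7 = 150/7 = 21.43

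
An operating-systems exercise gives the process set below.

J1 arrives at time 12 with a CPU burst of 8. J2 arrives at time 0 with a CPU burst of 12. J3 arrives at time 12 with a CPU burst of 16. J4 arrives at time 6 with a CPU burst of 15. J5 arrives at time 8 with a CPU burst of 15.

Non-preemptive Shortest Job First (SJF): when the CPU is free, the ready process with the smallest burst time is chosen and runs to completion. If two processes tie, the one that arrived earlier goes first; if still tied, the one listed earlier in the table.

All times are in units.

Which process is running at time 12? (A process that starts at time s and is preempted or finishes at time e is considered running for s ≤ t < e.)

J1

Timeline: | J2 0-12 | J1 12-20 | J4 20-35 | J5 35-50 | J3 50-66 |
Completion: J1=20  J2=12  J3=66  J4=35  J5=50
Turnaround (C−A): J1=8  J2=12  J3=54  J4=29  J5=42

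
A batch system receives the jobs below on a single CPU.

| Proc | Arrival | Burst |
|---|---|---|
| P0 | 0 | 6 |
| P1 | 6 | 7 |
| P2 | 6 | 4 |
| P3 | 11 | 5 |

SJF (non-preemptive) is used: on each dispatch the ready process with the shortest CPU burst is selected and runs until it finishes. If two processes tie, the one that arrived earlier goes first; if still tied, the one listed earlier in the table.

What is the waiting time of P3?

6

Gantt: | P0 0-6 | P2 6-10 | P1 10-17 | P3 17-22 |
Completion: P0=6  P1=17  P2=10  P3=22
Turnaround (C−A): P0=6  P1=11  P2=4  P3=11
Waiting(P3) = turnaround − burst = 11 − 5 = 6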